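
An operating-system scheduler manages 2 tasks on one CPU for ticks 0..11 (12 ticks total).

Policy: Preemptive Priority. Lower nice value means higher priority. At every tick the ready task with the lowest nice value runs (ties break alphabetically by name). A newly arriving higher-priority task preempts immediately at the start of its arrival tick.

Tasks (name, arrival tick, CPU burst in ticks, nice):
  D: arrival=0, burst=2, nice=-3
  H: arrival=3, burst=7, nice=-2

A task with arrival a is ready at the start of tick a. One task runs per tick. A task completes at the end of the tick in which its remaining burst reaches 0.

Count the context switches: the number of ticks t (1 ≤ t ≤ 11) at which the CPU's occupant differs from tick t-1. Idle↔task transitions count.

context switches = 3

t=0: ready={D} → run D
t=1: ready={D} → run D
t=2: (idle)
t=3: ready={H} → run H
t=4: ready={H} → run H
t=5: ready={H} → run H
t=6: ready={H} → run H
t=7: ready={H} → run H
t=8: ready={H} → run H
t=9: ready={H} → run H
t=10: (idle)
t=11: (idle)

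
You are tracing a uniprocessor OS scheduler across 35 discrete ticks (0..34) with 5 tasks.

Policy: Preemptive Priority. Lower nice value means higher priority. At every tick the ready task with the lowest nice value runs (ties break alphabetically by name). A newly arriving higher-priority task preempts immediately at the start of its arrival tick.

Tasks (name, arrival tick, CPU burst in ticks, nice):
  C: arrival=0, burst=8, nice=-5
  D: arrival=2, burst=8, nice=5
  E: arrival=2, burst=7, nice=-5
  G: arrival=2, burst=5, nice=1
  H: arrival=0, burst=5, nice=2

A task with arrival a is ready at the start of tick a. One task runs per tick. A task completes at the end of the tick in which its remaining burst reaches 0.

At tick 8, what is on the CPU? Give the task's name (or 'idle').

t=0: ready={C,H} → run C
t=1: ready={C,H} → run C
t=2: ready={C,D,E,G,H} → run C
t=3: ready={C,D,E,G,H} → run C
t=4: ready={C,D,E,G,H} → run C
t=5: ready={C,D,E,G,H} → run C
t=6: ready={C,D,E,G,H} → run C
t=7: ready={C,D,E,G,H} → run C
t=8: ready={D,E,G,H} → run E
t=9: ready={D,E,G,H} → run E
t=10: ready={D,E,G,H} → run E
t=11: ready={D,E,G,H} → run E
t=12: ready={D,E,G,H} → run E
t=13: ready={D,E,G,H} → run E
t=14: ready={D,E,G,H} → run E
t=15: ready={D,G,H} → run G
t=16: ready={D,G,H} → run G
t=17: ready={D,G,H} → run G
t=18: ready={D,G,H} → run G
t=19: ready={D,G,H} → run G
t=20: ready={D,H} → run H
t=21: ready={D,H} → run H
t=22: ready={D,H} → run H
t=23: ready={D,H} → run H
t=24: ready={D,H} → run H
t=25: ready={D} → run D
t=26: ready={D} → run D
t=27: ready={D} → run D
t=28: ready={D} → run D
t=29: ready={D} → run D
t=30: ready={D} → run D
t=31: ready={D} → run D
t=32: ready={D} → run D
t=33: (idle)
t=34: (idle)

running at tick 8 = E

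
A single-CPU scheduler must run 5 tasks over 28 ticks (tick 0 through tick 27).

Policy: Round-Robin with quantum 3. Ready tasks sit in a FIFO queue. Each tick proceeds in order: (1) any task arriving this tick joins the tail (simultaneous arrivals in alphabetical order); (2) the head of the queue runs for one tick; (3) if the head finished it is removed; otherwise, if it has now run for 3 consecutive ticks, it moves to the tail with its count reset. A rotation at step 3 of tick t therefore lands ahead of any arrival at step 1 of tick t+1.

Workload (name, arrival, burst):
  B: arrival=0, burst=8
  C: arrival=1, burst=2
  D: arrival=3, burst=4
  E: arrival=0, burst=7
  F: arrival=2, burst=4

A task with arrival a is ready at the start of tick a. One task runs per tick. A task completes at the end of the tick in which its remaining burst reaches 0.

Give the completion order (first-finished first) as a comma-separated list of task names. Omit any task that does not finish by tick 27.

completion order = C, F, B, D, E

t=0: queue=[B,E] q_used=0 → run B
t=1: queue=[B,E,C] q_used=1 → run B
t=2: queue=[B,E,C,F] q_used=2 → run B
t=3: queue=[E,C,F,B,D] q_used=0 → run E
t=4: queue=[E,C,F,B,D] q_used=1 → run E
t=5: queue=[E,C,F,B,D] q_used=2 → run E
t=6: queue=[C,F,B,D,E] q_used=0 → run C
t=7: queue=[C,F,B,D,E] q_used=1 → run C
t=8: queue=[F,B,D,E] q_used=0 → run F
t=9: queue=[F,B,D,E] q_used=1 → run F
t=10: queue=[F,B,D,E] q_used=2 → run F
t=11: queue=[B,D,E,F] q_used=0 → run B
t=12: queue=[B,D,E,F] q_used=1 → run B
t=13: queue=[B,D,E,F] q_used=2 → run B
t=14: queue=[D,E,F,B] q_used=0 → run D
t=15: queue=[D,E,F,B] q_used=1 → run D
t=16: queue=[D,E,F,B] q_used=2 → run D
t=17: queue=[E,F,B,D] q_used=0 → run E
t=18: queue=[E,F,B,D] q_used=1 → run E
t=19: queue=[E,F,B,D] q_used=2 → run E
t=20: queue=[F,B,D,E] q_used=0 → run F
t=21: queue=[B,D,E] q_used=0 → run B
t=22: queue=[B,D,E] q_used=1 → run B
t=23: queue=[D,E] q_used=0 → run D
t=24: queue=[E] q_used=0 → run E
t=25: (idle)
t=26: (idle)
t=27: (idle)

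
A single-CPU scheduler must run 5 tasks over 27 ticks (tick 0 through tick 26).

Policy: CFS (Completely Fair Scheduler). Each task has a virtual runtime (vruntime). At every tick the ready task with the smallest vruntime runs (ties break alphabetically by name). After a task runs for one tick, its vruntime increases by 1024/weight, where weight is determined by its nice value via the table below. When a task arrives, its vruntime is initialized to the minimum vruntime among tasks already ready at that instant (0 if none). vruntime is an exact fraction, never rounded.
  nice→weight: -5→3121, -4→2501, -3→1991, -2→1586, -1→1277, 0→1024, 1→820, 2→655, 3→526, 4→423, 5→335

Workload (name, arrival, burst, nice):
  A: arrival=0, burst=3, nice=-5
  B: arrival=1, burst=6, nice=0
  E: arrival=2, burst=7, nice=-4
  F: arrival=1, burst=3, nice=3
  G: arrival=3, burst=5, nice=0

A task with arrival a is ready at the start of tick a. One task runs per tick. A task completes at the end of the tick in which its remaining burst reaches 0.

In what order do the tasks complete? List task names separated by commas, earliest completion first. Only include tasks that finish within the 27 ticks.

completion order = A, E, F, G, B

t=0: vr[A=0] → run A
t=1: vr[A=1024/3121 B=1024/3121 F=1024/3121] → run A
t=2: vr[A=2048/3121 B=1024/3121 E=1024/3121 F=1024/3121] → run B
t=3: vr[A=2048/3121 B=4145/3121 E=1024/3121 F=1024/3121 G=1024/3121] → run E
t=4: vr[A=2048/3121 B=4145/3121 E=5756928/7805621 F=1024/3121 G=1024/3121] → run F
t=5: vr[A=2048/3121 B=4145/3121 E=5756928/7805621 F=1867264/820823 G=1024/3121] → run G
t=6: vr[A=2048/3121 B=4145/3121 E=5756928/7805621 F=1867264/820823 G=4145/3121] → run A
t=7: vr[B=4145/3121 E=5756928/7805621 F=1867264/820823 G=4145/3121] → run E
t=8: vr[B=4145/3121 E=8952832/7805621 F=1867264/820823 G=4145/3121] → run E
t=9: vr[B=4145/3121 E=12148736/7805621 F=1867264/820823 G=4145/3121] → run B
t=10: vr[B=7266/3121 E=12148736/7805621 F=1867264/820823 G=4145/3121] → run G
t=11: vr[B=7266/3121 E=12148736/7805621 F=1867264/820823 G=7266/3121] → run E
t=12: vr[B=7266/3121 E=15344640/7805621 F=1867264/820823 G=7266/3121] → run E
t=13: vr[B=7266/3121 E=18540544/7805621 F=1867264/820823 G=7266/3121] → run F
t=14: vr[B=7266/3121 E=18540544/7805621 F=3465216/820823 G=7266/3121] → run B
t=15: vr[B=10387/3121 E=18540544/7805621 F=3465216/820823 G=7266/3121] → run G
t=16: vr[B=10387/3121 E=18540544/7805621 F=3465216/820823 G=10387/3121] → run E
t=17: vr[B=10387/3121 E=21736448/7805621 F=3465216/820823 G=10387/3121] → run E
t=18: vr[B=10387/3121 F=3465216/820823 G=10387/3121] → run B
t=19: vr[B=13508/3121 F=3465216/820823 G=10387/3121] → run G
t=20: vr[B=13508/3121 F=3465216/820823 G=13508/3121] → run F
t=21: vr[B=13508/3121 G=13508/3121] → run B
t=22: vr[B=16629/3121 G=13508/3121] → run G
t=23: vr[B=16629/3121] → run B
t=24: (idle)
t=25: (idle)
t=26: (idle)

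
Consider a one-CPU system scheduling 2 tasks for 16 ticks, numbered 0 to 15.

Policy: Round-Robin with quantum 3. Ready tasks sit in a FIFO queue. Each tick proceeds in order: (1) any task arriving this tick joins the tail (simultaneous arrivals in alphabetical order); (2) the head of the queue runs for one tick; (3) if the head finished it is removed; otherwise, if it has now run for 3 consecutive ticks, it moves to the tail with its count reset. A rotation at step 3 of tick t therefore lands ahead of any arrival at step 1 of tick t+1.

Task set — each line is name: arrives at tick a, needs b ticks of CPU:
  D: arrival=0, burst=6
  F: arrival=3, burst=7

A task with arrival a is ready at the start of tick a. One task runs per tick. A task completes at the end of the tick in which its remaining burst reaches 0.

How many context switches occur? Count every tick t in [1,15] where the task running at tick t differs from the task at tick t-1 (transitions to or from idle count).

t=0: queue=[D] q_used=0 → run D
t=1: queue=[D] q_used=1 → run D
t=2: queue=[D] q_used=2 → run D
t=3: queue=[D,F] q_used=0 → run D
t=4: queue=[D,F] q_used=1 → run D
t=5: queue=[D,F] q_used=2 → run D
t=6: queue=[F] q_used=0 → run F
t=7: queue=[F] q_used=1 → run F
t=8: queue=[F] q_used=2 → run F
t=9: queue=[F] q_used=0 → run F
t=10: queue=[F] q_used=1 → run F
t=11: queue=[F] q_used=2 → run F
t=12: queue=[F] q_used=0 → run F
t=13: (idle)
t=14: (idle)
t=15: (idle)

context switches = 2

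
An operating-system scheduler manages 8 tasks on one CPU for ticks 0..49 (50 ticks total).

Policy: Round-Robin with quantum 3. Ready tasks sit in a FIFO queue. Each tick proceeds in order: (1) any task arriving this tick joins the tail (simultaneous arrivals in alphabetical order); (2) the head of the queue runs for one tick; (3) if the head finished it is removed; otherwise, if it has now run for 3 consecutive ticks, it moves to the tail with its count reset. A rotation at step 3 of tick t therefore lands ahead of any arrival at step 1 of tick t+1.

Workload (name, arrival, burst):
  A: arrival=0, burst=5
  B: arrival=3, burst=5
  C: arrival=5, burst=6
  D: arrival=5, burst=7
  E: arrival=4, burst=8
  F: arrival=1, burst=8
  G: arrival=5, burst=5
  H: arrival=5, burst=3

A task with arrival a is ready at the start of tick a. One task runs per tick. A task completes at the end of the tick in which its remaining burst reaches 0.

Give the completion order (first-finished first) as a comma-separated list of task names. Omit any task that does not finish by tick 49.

completion order = A, H, B, C, G, F, E, D

t=0: queue=[A] q_used=0 → run A
t=1: queue=[A,F] q_used=1 → run A
t=2: queue=[A,F] q_used=2 → run A
t=3: queue=[F,A,B] q_used=0 → run F
t=4: queue=[F,A,B,E] q_used=1 → run F
t=5: queue=[F,A,B,E,C,D,G,H] q_used=2 → run F
t=6: queue=[A,B,E,C,D,G,H,F] q_used=0 → run A
t=7: queue=[A,B,E,C,D,G,H,F] q_used=1 → run A
t=8: queue=[B,E,C,D,G,H,F] q_used=0 → run B
t=9: queue=[B,E,C,D,G,H,F] q_used=1 → run B
t=10: queue=[B,E,C,D,G,H,F] q_used=2 → run B
t=11: queue=[E,C,D,G,H,F,B] q_used=0 → run E
t=12: queue=[E,C,D,G,H,F,B] q_used=1 → run E
t=13: queue=[E,C,D,G,H,F,B] q_used=2 → run E
t=14: queue=[C,D,G,H,F,B,E] q_used=0 → run C
t=15: queue=[C,D,G,H,F,B,E] q_used=1 → run C
t=16: queue=[C,D,G,H,F,B,E] q_used=2 → run C
t=17: queue=[D,G,H,F,B,E,C] q_used=0 → run D
t=18: queue=[D,G,H,F,B,E,C] q_used=1 → run D
t=19: queue=[D,G,H,F,B,E,C] q_used=2 → run D
t=20: queue=[G,H,F,B,E,C,D] q_used=0 → run G
t=21: queue=[G,H,F,B,E,C,D] q_used=1 → run G
t=22: queue=[G,H,F,B,E,C,D] q_used=2 → run G
t=23: queue=[H,F,B,E,C,D,G] q_used=0 → run H
t=24: queue=[H,F,B,E,C,D,G] q_used=1 → run H
t=25: queue=[H,F,B,E,C,D,G] q_used=2 → run H
t=26: queue=[F,B,E,C,D,G] q_used=0 → run F
t=27: queue=[F,B,E,C,D,G] q_used=1 → run F
t=28: queue=[F,B,E,C,D,G] q_used=2 → run F
t=29: queue=[B,E,C,D,G,F] q_used=0 → run B
t=30: queue=[B,E,C,D,G,F] q_used=1 → run B
t=31: queue=[E,C,D,G,F] q_used=0 → run E
t=32: queue=[E,C,D,G,F] q_used=1 → run E
t=33: queue=[E,C,D,G,F] q_used=2 → run E
t=34: queue=[C,D,G,F,E] q_used=0 → run C
t=35: queue=[C,D,G,F,E] q_used=1 → run C
t=36: queue=[C,D,G,F,E] q_used=2 → run C
t=37: queue=[D,G,F,E] q_used=0 → run D
t=38: queue=[D,G,F,E] q_used=1 → run D
t=39: queue=[D,G,F,E] q_used=2 → run D
t=40: queue=[G,F,E,D] q_used=0 → run G
t=41: queue=[G,F,E,D] q_used=1 → run G
t=42: queue=[F,E,D] q_used=0 → run F
t=43: queue=[F,E,D] q_used=1 → run F
t=44: queue=[E,D] q_used=0 → run E
t=45: queue=[E,D] q_used=1 → run E
t=46: queue=[D] q_used=0 → run D
t=47: (idle)
t=48: (idle)
t=49: (idle)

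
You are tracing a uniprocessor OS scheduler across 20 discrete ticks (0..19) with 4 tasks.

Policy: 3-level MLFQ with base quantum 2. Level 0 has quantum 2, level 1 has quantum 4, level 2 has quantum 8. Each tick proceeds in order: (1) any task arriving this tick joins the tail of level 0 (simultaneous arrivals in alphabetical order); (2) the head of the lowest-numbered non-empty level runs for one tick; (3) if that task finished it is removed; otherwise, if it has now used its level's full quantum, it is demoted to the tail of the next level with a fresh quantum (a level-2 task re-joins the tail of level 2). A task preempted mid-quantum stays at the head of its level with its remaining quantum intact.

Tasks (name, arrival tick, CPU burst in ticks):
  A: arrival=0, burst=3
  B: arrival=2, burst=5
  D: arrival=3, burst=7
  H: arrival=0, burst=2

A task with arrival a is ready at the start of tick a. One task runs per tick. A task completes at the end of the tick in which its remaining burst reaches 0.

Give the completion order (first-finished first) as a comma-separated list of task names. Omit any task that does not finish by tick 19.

completion order = H, A, B, D

t=0: L0/L1/L2 = AH/-/- → run A
t=1: L0/L1/L2 = AH/-/- → run A
t=2: L0/L1/L2 = HB/A/- → run H
t=3: L0/L1/L2 = HBD/A/- → run H
t=4: L0/L1/L2 = BD/A/- → run B
t=5: L0/L1/L2 = BD/A/- → run B
t=6: L0/L1/L2 = D/AB/- → run D
t=7: L0/L1/L2 = D/AB/- → run D
t=8: L0/L1/L2 = -/ABD/- → run A
t=9: L0/L1/L2 = -/BD/- → run B
t=10: L0/L1/L2 = -/BD/- → run B
t=11: L0/L1/L2 = -/BD/- → run B
t=12: L0/L1/L2 = -/D/- → run D
t=13: L0/L1/L2 = -/D/- → run D
t=14: L0/L1/L2 = -/D/- → run D
t=15: L0/L1/L2 = -/D/- → run D
t=16: L0/L1/L2 = -/-/D → run D
t=17: (idle)
t=18: (idle)
t=19: (idle)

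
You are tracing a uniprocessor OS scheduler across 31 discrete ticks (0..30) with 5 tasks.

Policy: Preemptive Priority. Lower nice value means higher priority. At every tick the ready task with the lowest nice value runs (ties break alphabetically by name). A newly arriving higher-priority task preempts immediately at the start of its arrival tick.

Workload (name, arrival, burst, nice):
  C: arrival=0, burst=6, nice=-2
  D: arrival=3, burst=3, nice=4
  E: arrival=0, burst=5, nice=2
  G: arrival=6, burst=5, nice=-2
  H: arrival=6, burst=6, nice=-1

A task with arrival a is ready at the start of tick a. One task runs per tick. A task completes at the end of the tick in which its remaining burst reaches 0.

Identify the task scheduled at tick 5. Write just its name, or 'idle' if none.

running at tick 5 = C

t=0: ready={C,E} → run C
t=1: ready={C,E} → run C
t=2: ready={C,E} → run C
t=3: ready={C,D,E} → run C
t=4: ready={C,D,E} → run C
t=5: ready={C,D,E} → run C
t=6: ready={D,E,G,H} → run G
t=7: ready={D,E,G,H} → run G
t=8: ready={D,E,G,H} → run G
t=9: ready={D,E,G,H} → run G
t=10: ready={D,E,G,H} → run G
t=11: ready={D,E,H} → run H
t=12: ready={D,E,H} → run H
t=13: ready={D,E,H} → run H
t=14: ready={D,E,H} → run H
t=15: ready={D,E,H} → run H
t=16: ready={D,E,H} → run H
t=17: ready={D,E} → run E
t=18: ready={D,E} → run E
t=19: ready={D,E} → run E
t=20: ready={D,E} → run E
t=21: ready={D,E} → run E
t=22: ready={D} → run D
t=23: ready={D} → run D
t=24: ready={D} → run D
t=25: (idle)
t=26: (idle)
t=27: (idle)
t=28: (idle)
t=29: (idle)
t=30: (idle)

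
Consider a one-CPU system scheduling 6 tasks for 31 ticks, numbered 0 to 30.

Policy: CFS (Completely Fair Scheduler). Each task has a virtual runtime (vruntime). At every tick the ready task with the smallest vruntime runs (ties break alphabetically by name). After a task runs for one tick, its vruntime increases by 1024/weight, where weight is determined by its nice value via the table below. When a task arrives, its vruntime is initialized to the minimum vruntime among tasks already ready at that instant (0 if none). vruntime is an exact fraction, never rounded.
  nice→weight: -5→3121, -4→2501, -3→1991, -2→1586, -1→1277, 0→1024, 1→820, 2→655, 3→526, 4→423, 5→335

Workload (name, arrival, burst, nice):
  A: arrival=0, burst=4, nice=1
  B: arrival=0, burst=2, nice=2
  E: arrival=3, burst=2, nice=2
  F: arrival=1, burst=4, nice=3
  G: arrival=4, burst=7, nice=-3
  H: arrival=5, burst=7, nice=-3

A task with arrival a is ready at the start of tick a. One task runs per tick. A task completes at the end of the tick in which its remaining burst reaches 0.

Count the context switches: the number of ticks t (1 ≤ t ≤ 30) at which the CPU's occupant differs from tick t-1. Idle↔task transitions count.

context switches = 26

t=0: vr[A=0 B=0] → run A
t=1: vr[A=256/205 B=0 F=0] → run B
t=2: vr[A=256/205 B=1024/655 F=0] → run F
t=3: vr[A=256/205 B=1024/655 E=256/205 F=512/263] → run A
t=4: vr[A=512/205 B=1024/655 E=256/205 F=512/263 G=256/205] → run E
t=5: vr[A=512/205 B=1024/655 E=15104/5371 F=512/263 G=256/205 H=256/205] → run G
t=6: vr[A=512/205 B=1024/655 E=15104/5371 F=512/263 G=719616/408155 H=256/205] → run H
t=7: vr[A=512/205 B=1024/655 E=15104/5371 F=512/263 G=719616/408155 H=719616/408155] → run B
t=8: vr[A=512/205 E=15104/5371 F=512/263 G=719616/408155 H=719616/408155] → run G
t=9: vr[A=512/205 E=15104/5371 F=512/263 G=929536/408155 H=719616/408155] → run H
t=10: vr[A=512/205 E=15104/5371 F=512/263 G=929536/408155 H=929536/408155] → run F
t=11: vr[A=512/205 E=15104/5371 F=1024/263 G=929536/408155 H=929536/408155] → run G
t=12: vr[A=512/205 E=15104/5371 F=1024/263 G=1139456/408155 H=929536/408155] → run H
t=13: vr[A=512/205 E=15104/5371 F=1024/263 G=1139456/408155 H=1139456/408155] → run A
t=14: vr[A=768/205 E=15104/5371 F=1024/263 G=1139456/408155 H=1139456/408155] → run G
t=15: vr[A=768/205 E=15104/5371 F=1024/263 G=1349376/408155 H=1139456/408155] → run H
t=16: vr[A=768/205 E=15104/5371 F=1024/263 G=1349376/408155 H=1349376/408155] → run E
t=17: vr[A=768/205 F=1024/263 G=1349376/408155 H=1349376/408155] → run G
t=18: vr[A=768/205 F=1024/263 G=1559296/408155 H=1349376/408155] → run H
t=19: vr[A=768/205 F=1024/263 G=1559296/408155 H=1559296/408155] → run A
t=20: vr[F=1024/263 G=1559296/408155 H=1559296/408155] → run G
t=21: vr[F=1024/263 G=1769216/408155 H=1559296/408155] → run H
t=22: vr[F=1024/263 G=1769216/408155 H=1769216/408155] → run F
t=23: vr[F=1536/263 G=1769216/408155 H=1769216/408155] → run G
t=24: vr[F=1536/263 H=1769216/408155] → run H
t=25: vr[F=1536/263] → run F
t=26: (idle)
t=27: (idle)
t=28: (idle)
t=29: (idle)
t=30: (idle)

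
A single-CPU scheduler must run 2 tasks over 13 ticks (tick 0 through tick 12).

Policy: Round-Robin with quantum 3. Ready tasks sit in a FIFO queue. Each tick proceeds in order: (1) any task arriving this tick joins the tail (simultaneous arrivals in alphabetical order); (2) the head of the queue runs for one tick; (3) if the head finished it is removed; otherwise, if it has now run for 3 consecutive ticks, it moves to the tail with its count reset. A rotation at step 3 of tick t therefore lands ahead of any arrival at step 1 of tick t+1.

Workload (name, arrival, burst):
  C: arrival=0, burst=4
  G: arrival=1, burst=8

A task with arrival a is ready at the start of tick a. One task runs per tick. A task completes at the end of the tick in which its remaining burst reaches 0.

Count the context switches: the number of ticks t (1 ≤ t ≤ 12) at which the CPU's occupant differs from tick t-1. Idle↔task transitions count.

t=0: queue=[C] q_used=0 → run C
t=1: queue=[C,G] q_used=1 → run C
t=2: queue=[C,G] q_used=2 → run C
t=3: queue=[G,C] q_used=0 → run G
t=4: queue=[G,C] q_used=1 → run G
t=5: queue=[G,C] q_used=2 → run G
t=6: queue=[C,G] q_used=0 → run C
t=7: queue=[G] q_used=0 → run G
t=8: queue=[G] q_used=1 → run G
t=9: queue=[G] q_used=2 → run G
t=10: queue=[G] q_used=0 → run G
t=11: queue=[G] q_used=1 → run G
t=12: (idle)

context switches = 4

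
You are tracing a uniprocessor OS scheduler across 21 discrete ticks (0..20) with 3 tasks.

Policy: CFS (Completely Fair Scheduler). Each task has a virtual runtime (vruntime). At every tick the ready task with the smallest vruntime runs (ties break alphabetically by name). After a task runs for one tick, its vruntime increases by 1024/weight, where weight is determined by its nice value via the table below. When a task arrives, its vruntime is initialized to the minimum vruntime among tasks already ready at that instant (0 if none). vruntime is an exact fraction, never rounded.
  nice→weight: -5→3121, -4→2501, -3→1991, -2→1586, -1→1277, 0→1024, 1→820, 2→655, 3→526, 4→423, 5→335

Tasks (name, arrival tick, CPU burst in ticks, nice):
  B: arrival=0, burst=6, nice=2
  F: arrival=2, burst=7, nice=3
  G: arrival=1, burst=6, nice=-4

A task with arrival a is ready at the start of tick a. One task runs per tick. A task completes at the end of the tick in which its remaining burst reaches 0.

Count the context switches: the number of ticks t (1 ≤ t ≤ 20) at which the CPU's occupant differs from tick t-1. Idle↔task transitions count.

t=0: vr[B=0] → run B
t=1: vr[B=1024/655 G=1024/655] → run B
t=2: vr[B=2048/655 F=1024/655 G=1024/655] → run F
t=3: vr[B=2048/655 F=604672/172265 G=1024/655] → run G
t=4: vr[B=2048/655 F=604672/172265 G=3231744/1638155] → run G
t=5: vr[B=2048/655 F=604672/172265 G=3902464/1638155] → run G
t=6: vr[B=2048/655 F=604672/172265 G=4573184/1638155] → run G
t=7: vr[B=2048/655 F=604672/172265 G=5243904/1638155] → run B
t=8: vr[B=3072/655 F=604672/172265 G=5243904/1638155] → run G
t=9: vr[B=3072/655 F=604672/172265 G=5914624/1638155] → run F
t=10: vr[B=3072/655 F=940032/172265 G=5914624/1638155] → run G
t=11: vr[B=3072/655 F=940032/172265] → run B
t=12: vr[B=4096/655 F=940032/172265] → run F
t=13: vr[B=4096/655 F=1275392/172265] → run B
t=14: vr[B=1024/131 F=1275392/172265] → run F
t=15: vr[B=1024/131 F=1610752/172265] → run B
t=16: vr[F=1610752/172265] → run F
t=17: vr[F=1946112/172265] → run F
t=18: vr[F=2281472/172265] → run F
t=19: (idle)
t=20: (idle)

context switches = 13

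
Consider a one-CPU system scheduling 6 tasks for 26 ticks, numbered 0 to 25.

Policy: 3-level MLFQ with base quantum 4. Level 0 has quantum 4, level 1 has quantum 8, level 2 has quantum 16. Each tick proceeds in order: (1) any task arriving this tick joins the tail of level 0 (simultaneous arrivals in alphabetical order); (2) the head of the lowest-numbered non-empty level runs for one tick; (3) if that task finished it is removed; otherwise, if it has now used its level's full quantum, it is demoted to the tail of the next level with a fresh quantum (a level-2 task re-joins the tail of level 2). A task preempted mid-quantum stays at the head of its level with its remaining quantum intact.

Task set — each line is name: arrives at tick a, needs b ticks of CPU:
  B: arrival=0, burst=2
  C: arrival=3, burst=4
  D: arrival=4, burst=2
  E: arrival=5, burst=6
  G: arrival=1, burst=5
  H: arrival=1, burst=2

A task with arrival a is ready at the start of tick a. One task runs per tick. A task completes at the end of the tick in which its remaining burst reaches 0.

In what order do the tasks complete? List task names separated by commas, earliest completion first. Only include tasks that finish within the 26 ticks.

completion order = B, H, C, D, G, E

t=0: L0/L1/L2 = B/-/- → run B
t=1: L0/L1/L2 = BGH/-/- → run B
t=2: L0/L1/L2 = GH/-/- → run G
t=3: L0/L1/L2 = GHC/-/- → run G
t=4: L0/L1/L2 = GHCD/-/- → run G
t=5: L0/L1/L2 = GHCDE/-/- → run G
t=6: L0/L1/L2 = HCDE/G/- → run H
t=7: L0/L1/L2 = HCDE/G/- → run H
t=8: L0/L1/L2 = CDE/G/- → run C
t=9: L0/L1/L2 = CDE/G/- → run C
t=10: L0/L1/L2 = CDE/G/- → run C
t=11: L0/L1/L2 = CDE/G/- → run C
t=12: L0/L1/L2 = DE/G/- → run D
t=13: L0/L1/L2 = DE/G/- → run D
t=14: L0/L1/L2 = E/G/- → run E
t=15: L0/L1/L2 = E/G/- → run E
t=16: L0/L1/L2 = E/G/- → run E
t=17: L0/L1/L2 = E/G/- → run E
t=18: L0/L1/L2 = -/GE/- → run G
t=19: L0/L1/L2 = -/E/- → run E
t=20: L0/L1/L2 = -/E/- → run E
t=21: (idle)
t=22: (idle)
t=23: (idle)
t=24: (idle)
t=25: (idle)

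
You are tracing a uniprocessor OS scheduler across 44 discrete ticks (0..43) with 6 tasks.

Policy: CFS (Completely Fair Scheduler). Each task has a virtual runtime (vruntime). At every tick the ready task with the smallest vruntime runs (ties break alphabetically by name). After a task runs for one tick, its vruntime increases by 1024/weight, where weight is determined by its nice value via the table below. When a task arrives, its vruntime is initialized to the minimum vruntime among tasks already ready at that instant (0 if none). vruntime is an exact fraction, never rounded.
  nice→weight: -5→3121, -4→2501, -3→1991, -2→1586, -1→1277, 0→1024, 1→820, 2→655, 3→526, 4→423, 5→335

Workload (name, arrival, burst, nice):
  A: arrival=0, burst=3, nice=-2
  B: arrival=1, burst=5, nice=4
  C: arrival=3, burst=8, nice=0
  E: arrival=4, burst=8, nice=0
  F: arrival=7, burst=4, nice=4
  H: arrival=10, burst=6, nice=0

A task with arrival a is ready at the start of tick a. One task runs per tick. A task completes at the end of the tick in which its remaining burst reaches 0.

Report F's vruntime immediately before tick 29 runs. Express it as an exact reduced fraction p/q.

t=0: vr[A=0] → run A
t=1: vr[A=512/793 B=512/793] → run A
t=2: vr[A=1024/793 B=512/793] → run B
t=3: vr[A=1024/793 B=1028608/335439 C=1024/793] → run A
t=4: vr[B=1028608/335439 C=1024/793 E=1024/793] → run C
t=5: vr[B=1028608/335439 C=1817/793 E=1024/793] → run E
t=6: vr[B=1028608/335439 C=1817/793 E=1817/793] → run C
t=7: vr[B=1028608/335439 C=2610/793 E=1817/793 F=1817/793] → run E
t=8: vr[B=1028608/335439 C=2610/793 E=2610/793 F=1817/793] → run F
t=9: vr[B=1028608/335439 C=2610/793 E=2610/793 F=1580623/335439] → run B
t=10: vr[B=1840640/335439 C=2610/793 E=2610/793 F=1580623/335439 H=2610/793] → run C
t=11: vr[B=1840640/335439 C=3403/793 E=2610/793 F=1580623/335439 H=2610/793] → run E
t=12: vr[B=1840640/335439 C=3403/793 E=3403/793 F=1580623/335439 H=2610/793] → run H
t=13: vr[B=1840640/335439 C=3403/793 E=3403/793 F=1580623/335439 H=3403/793] → run C
t=14: vr[B=1840640/335439 C=4196/793 E=3403/793 F=1580623/335439 H=3403/793] → run E
t=15: vr[B=1840640/335439 C=4196/793 E=4196/793 F=1580623/335439 H=3403/793] → run H
t=16: vr[B=1840640/335439 C=4196/793 E=4196/793 F=1580623/335439 H=4196/793] → run F
t=17: vr[B=1840640/335439 C=4196/793 E=4196/793 F=2392655/335439 H=4196/793] → run C
t=18: vr[B=1840640/335439 C=4989/793 E=4196/793 F=2392655/335439 H=4196/793] → run E
t=19: vr[B=1840640/335439 C=4989/793 E=4989/793 F=2392655/335439 H=4196/793] → run H
t=20: vr[B=1840640/335439 C=4989/793 E=4989/793 F=2392655/335439 H=4989/793] → run B
t=21: vr[B=884224/111813 C=4989/793 E=4989/793 F=2392655/335439 H=4989/793] → run C
t=22: vr[B=884224/111813 C=5782/793 E=4989/793 F=2392655/335439 H=4989/793] → run E
t=23: vr[B=884224/111813 C=5782/793 E=5782/793 F=2392655/335439 H=4989/793] → run H
t=24: vr[B=884224/111813 C=5782/793 E=5782/793 F=2392655/335439 H=5782/793] → run F
t=25: vr[B=884224/111813 C=5782/793 E=5782/793 F=1068229/111813 H=5782/793] → run C
t=26: vr[B=884224/111813 C=6575/793 E=5782/793 F=1068229/111813 H=5782/793] → run E
t=27: vr[B=884224/111813 C=6575/793 E=6575/793 F=1068229/111813 H=5782/793] → run H
t=28: vr[B=884224/111813 C=6575/793 E=6575/793 F=1068229/111813 H=6575/793] → run B
t=29: vr[B=3464704/335439 C=6575/793 E=6575/793 F=1068229/111813 H=6575/793] → run C
t=30: vr[B=3464704/335439 E=6575/793 F=1068229/111813 H=6575/793] → run E
t=31: vr[B=3464704/335439 F=1068229/111813 H=6575/793] → run H
t=32: vr[B=3464704/335439 F=1068229/111813] → run F
t=33: vr[B=3464704/335439] → run B
t=34: (idle)
t=35: (idle)
t=36: (idle)
t=37: (idle)
t=38: (idle)
t=39: (idle)
t=40: (idle)
t=41: (idle)
t=42: (idle)
t=43: (idle)

vruntime(F, start of tick 29) = 1068229/111813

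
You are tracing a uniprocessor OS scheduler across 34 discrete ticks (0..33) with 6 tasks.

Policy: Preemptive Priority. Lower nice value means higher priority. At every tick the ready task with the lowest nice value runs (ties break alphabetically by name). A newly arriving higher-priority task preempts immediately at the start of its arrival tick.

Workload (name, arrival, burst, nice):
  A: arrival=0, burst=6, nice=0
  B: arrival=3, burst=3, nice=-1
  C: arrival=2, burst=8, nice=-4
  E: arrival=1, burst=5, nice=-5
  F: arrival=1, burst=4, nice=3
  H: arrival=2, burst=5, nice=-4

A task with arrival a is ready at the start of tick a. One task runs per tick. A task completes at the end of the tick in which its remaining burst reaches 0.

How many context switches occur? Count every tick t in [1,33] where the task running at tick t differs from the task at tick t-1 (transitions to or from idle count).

context switches = 7

t=0: ready={A} → run A
t=1: ready={A,E,F} → run E
t=2: ready={A,C,E,F,H} → run E
t=3: ready={A,B,C,E,F,H} → run E
t=4: ready={A,B,C,E,F,H} → run E
t=5: ready={A,B,C,E,F,H} → run E
t=6: ready={A,B,C,F,H} → run C
t=7: ready={A,B,C,F,H} → run C
t=8: ready={A,B,C,F,H} → run C
t=9: ready={A,B,C,F,H} → run C
t=10: ready={A,B,C,F,H} → run C
t=11: ready={A,B,C,F,H} → run C
t=12: ready={A,B,C,F,H} → run C
t=13: ready={A,B,C,F,H} → run C
t=14: ready={A,B,F,H} → run H
t=15: ready={A,B,F,H} → run H
t=16: ready={A,B,F,H} → run H
t=17: ready={A,B,F,H} → run H
t=18: ready={A,B,F,H} → run H
t=19: ready={A,B,F} → run B
t=20: ready={A,B,F} → run B
t=21: ready={A,B,F} → run B
t=22: ready={A,F} → run A
t=23: ready={A,F} → run A
t=24: ready={A,F} → run A
t=25: ready={A,F} → run A
t=26: ready={A,F} → run A
t=27: ready={F} → run F
t=28: ready={F} → run F
t=29: ready={F} → run F
t=30: ready={F} → run F
t=31: (idle)
t=32: (idle)
t=33: (idle)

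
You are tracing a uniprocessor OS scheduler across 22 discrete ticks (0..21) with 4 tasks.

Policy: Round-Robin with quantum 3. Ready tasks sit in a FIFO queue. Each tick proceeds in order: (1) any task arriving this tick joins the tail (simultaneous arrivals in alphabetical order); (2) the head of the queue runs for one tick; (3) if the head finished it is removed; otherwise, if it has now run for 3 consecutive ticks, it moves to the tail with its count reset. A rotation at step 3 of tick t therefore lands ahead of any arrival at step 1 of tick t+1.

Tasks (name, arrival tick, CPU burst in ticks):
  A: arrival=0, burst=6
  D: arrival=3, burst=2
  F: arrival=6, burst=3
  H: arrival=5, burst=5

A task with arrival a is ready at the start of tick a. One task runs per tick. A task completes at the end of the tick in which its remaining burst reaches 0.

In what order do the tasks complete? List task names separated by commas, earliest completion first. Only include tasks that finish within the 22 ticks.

completion order = A, D, F, H

t=0: queue=[A] q_used=0 → run A
t=1: queue=[A] q_used=1 → run A
t=2: queue=[A] q_used=2 → run A
t=3: queue=[A,D] q_used=0 → run A
t=4: queue=[A,D] q_used=1 → run A
t=5: queue=[A,D,H] q_used=2 → run A
t=6: queue=[D,H,F] q_used=0 → run D
t=7: queue=[D,H,F] q_used=1 → run D
t=8: queue=[H,F] q_used=0 → run H
t=9: queue=[H,F] q_used=1 → run H
t=10: queue=[H,F] q_used=2 → run H
t=11: queue=[F,H] q_used=0 → run F
t=12: queue=[F,H] q_used=1 → run F
t=13: queue=[F,H] q_used=2 → run F
t=14: queue=[H] q_used=0 → run H
t=15: queue=[H] q_used=1 → run H
t=16: (idle)
t=17: (idle)
t=18: (idle)
t=19: (idle)
t=20: (idle)
t=21: (idle)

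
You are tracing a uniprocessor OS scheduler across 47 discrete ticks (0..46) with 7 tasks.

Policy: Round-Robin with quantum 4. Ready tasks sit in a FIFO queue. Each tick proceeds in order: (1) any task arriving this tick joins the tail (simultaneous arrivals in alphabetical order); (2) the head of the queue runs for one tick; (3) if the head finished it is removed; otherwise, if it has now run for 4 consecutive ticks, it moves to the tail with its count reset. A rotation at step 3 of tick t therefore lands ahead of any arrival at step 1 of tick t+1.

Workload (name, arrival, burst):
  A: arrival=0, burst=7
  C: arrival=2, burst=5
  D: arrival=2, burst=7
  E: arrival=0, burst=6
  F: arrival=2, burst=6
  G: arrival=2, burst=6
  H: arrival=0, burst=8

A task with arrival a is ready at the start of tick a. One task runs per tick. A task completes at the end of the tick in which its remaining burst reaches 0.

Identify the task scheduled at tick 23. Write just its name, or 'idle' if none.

t=0: queue=[A,E,H] q_used=0 → run A
t=1: queue=[A,E,H] q_used=1 → run A
t=2: queue=[A,E,H,C,D,F,G] q_used=2 → run A
t=3: queue=[A,E,H,C,D,F,G] q_used=3 → run A
t=4: queue=[E,H,C,D,F,G,A] q_used=0 → run E
t=5: queue=[E,H,C,D,F,G,A] q_used=1 → run E
t=6: queue=[E,H,C,D,F,G,A] q_used=2 → run E
t=7: queue=[E,H,C,D,F,G,A] q_used=3 → run E
t=8: queue=[H,C,D,F,G,A,E] q_used=0 → run H
t=9: queue=[H,C,D,F,G,A,E] q_used=1 → run H
t=10: queue=[H,C,D,F,G,A,E] q_used=2 → run H
t=11: queue=[H,C,D,F,G,A,E] q_used=3 → run H
t=12: queue=[C,D,F,G,A,E,H] q_used=0 → run C
t=13: queue=[C,D,F,G,A,E,H] q_used=1 → run C
t=14: queue=[C,D,F,G,A,E,H] q_used=2 → run C
t=15: queue=[C,D,F,G,A,E,H] q_used=3 → run C
t=16: queue=[D,F,G,A,E,H,C] q_used=0 → run D
t=17: queue=[D,F,G,A,E,H,C] q_used=1 → run D
t=18: queue=[D,F,G,A,E,H,C] q_used=2 → run D
t=19: queue=[D,F,G,A,E,H,C] q_used=3 → run D
t=20: queue=[F,G,A,E,H,C,D] q_used=0 → run F
t=21: queue=[F,G,A,E,H,C,D] q_used=1 → run F
t=22: queue=[F,G,A,E,H,C,D] q_used=2 → run F
t=23: queue=[F,G,A,E,H,C,D] q_used=3 → run F
t=24: queue=[G,A,E,H,C,D,F] q_used=0 → run G
t=25: queue=[G,A,E,H,C,D,F] q_used=1 → run G
t=26: queue=[G,A,E,H,C,D,F] q_used=2 → run G
t=27: queue=[G,A,E,H,C,D,F] q_used=3 → run G
t=28: queue=[A,E,H,C,D,F,G] q_used=0 → run A
t=29: queue=[A,E,H,C,D,F,G] q_used=1 → run A
t=30: queue=[A,E,H,C,D,F,G] q_used=2 → run A
t=31: queue=[E,H,C,D,F,G] q_used=0 → run E
t=32: queue=[E,H,C,D,F,G] q_used=1 → run E
t=33: queue=[H,C,D,F,G] q_used=0 → run H
t=34: queue=[H,C,D,F,G] q_used=1 → run H
t=35: queue=[H,C,D,F,G] q_used=2 → run H
t=36: queue=[H,C,D,F,G] q_used=3 → run H
t=37: queue=[C,D,F,G] q_used=0 → run C
t=38: queue=[D,F,G] q_used=0 → run D
t=39: queue=[D,F,G] q_used=1 → run D
t=40: queue=[D,F,G] q_used=2 → run D
t=41: queue=[F,G] q_used=0 → run F
t=42: queue=[F,G] q_used=1 → run F
t=43: queue=[G] q_used=0 → run G
t=44: queue=[G] q_used=1 → run G
t=45: (idle)
t=46: (idle)

running at tick 23 = F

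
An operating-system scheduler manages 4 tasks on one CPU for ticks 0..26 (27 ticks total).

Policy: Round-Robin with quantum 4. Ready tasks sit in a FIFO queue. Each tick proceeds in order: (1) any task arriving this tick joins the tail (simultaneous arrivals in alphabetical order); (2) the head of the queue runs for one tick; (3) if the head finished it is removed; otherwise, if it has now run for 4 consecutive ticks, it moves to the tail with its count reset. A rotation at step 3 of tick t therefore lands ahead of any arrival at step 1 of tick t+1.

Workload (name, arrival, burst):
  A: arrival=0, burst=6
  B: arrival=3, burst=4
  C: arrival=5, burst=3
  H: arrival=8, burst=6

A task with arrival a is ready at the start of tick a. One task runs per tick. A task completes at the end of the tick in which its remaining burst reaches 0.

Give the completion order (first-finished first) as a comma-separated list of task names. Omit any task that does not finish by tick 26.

t=0: queue=[A] q_used=0 → run A
t=1: queue=[A] q_used=1 → run A
t=2: queue=[A] q_used=2 → run A
t=3: queue=[A,B] q_used=3 → run A
t=4: queue=[B,A] q_used=0 → run B
t=5: queue=[B,A,C] q_used=1 → run B
t=6: queue=[B,A,C] q_used=2 → run B
t=7: queue=[B,A,C] q_used=3 → run B
t=8: queue=[A,C,H] q_used=0 → run A
t=9: queue=[A,C,H] q_used=1 → run A
t=10: queue=[C,H] q_used=0 → run C
t=11: queue=[C,H] q_used=1 → run C
t=12: queue=[C,H] q_used=2 → run C
t=13: queue=[H] q_used=0 → run H
t=14: queue=[H] q_used=1 → run H
t=15: queue=[H] q_used=2 → run H
t=16: queue=[H] q_used=3 → run H
t=17: queue=[H] q_used=0 → run H
t=18: queue=[H] q_used=1 → run H
t=19: (idle)
t=20: (idle)
t=21: (idle)
t=22: (idle)
t=23: (idle)
t=24: (idle)
t=25: (idle)
t=26: (idle)

completion order = B, A, C, H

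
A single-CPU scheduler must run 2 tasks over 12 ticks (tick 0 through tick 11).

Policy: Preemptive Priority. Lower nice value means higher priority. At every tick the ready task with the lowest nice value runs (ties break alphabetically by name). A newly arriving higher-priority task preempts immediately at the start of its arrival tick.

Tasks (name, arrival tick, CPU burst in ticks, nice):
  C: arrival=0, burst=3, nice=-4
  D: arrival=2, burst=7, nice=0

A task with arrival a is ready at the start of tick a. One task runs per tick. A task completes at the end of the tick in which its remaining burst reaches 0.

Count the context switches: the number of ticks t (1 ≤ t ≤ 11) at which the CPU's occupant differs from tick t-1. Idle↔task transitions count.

t=0: ready={C} → run C
t=1: ready={C} → run C
t=2: ready={C,D} → run C
t=3: ready={D} → run D
t=4: ready={D} → run D
t=5: ready={D} → run D
t=6: ready={D} → run D
t=7: ready={D} → run D
t=8: ready={D} → run D
t=9: ready={D} → run D
t=10: (idle)
t=11: (idle)

context switches = 2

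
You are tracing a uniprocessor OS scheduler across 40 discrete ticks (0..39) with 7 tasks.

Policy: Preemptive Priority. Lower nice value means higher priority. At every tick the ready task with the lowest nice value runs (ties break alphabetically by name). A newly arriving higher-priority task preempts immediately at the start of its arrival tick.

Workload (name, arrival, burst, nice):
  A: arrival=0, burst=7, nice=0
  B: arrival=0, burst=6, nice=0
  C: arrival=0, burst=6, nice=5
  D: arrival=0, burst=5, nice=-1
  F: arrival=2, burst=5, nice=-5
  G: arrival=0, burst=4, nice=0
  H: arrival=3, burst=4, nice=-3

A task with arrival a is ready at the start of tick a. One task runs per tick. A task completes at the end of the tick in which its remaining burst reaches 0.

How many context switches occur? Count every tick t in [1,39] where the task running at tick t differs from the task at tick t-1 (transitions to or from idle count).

t=0: ready={A,B,C,D,G} → run D
t=1: ready={A,B,C,D,G} → run D
t=2: ready={A,B,C,D,F,G} → run F
t=3: ready={A,B,C,D,F,G,H} → run F
t=4: ready={A,B,C,D,F,G,H} → run F
t=5: ready={A,B,C,D,F,G,H} → run F
t=6: ready={A,B,C,D,F,G,H} → run F
t=7: ready={A,B,C,D,G,H} → run H
t=8: ready={A,B,C,D,G,H} → run H
t=9: ready={A,B,C,D,G,H} → run H
t=10: ready={A,B,C,D,G,H} → run H
t=11: ready={A,B,C,D,G} → run D
t=12: ready={A,B,C,D,G} → run D
t=13: ready={A,B,C,D,G} → run D
t=14: ready={A,B,C,G} → run A
t=15: ready={A,B,C,G} → run A
t=16: ready={A,B,C,G} → run A
t=17: ready={A,B,C,G} → run A
t=18: ready={A,B,C,G} → run A
t=19: ready={A,B,C,G} → run A
t=20: ready={A,B,C,G} → run A
t=21: ready={B,C,G} → run B
t=22: ready={B,C,G} → run B
t=23: ready={B,C,G} → run B
t=24: ready={B,C,G} → run B
t=25: ready={B,C,G} → run B
t=26: ready={B,C,G} → run B
t=27: ready={C,G} → run G
t=28: ready={C,G} → run G
t=29: ready={C,G} → run G
t=30: ready={C,G} → run G
t=31: ready={C} → run C
t=32: ready={C} → run C
t=33: ready={C} → run C
t=34: ready={C} → run C
t=35: ready={C} → run C
t=36: ready={C} → run C
t=37: (idle)
t=38: (idle)
t=39: (idle)

context switches = 8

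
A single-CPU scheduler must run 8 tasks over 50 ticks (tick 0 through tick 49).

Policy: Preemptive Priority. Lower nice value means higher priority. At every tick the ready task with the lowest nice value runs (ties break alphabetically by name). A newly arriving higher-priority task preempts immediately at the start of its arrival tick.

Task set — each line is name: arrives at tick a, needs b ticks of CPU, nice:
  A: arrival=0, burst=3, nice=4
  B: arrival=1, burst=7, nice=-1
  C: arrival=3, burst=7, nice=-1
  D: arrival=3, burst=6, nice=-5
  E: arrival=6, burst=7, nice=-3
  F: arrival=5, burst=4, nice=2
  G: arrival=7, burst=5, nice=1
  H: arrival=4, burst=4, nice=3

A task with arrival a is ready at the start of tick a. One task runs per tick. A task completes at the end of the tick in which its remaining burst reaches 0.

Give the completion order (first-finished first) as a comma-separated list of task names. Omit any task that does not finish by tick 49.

t=0: ready={A} → run A
t=1: ready={A,B} → run B
t=2: ready={A,B} → run B
t=3: ready={A,B,C,D} → run D
t=4: ready={A,B,C,D,H} → run D
t=5: ready={A,B,C,D,F,H} → run D
t=6: ready={A,B,C,D,E,F,H} → run D
t=7: ready={A,B,C,D,E,F,G,H} → run D
t=8: ready={A,B,C,D,E,F,G,H} → run D
t=9: ready={A,B,C,E,F,G,H} → run E
t=10: ready={A,B,C,E,F,G,H} → run E
t=11: ready={A,B,C,E,F,G,H} → run E
t=12: ready={A,B,C,E,F,G,H} → run E
t=13: ready={A,B,C,E,F,G,H} → run E
t=14: ready={A,B,C,E,F,G,H} → run E
t=15: ready={A,B,C,E,F,G,H} → run E
t=16: ready={A,B,C,F,G,H} → run B
t=17: ready={A,B,C,F,G,H} → run B
t=18: ready={A,B,C,F,G,H} → run B
t=19: ready={A,B,C,F,G,H} → run B
t=20: ready={A,B,C,F,G,H} → run B
t=21: ready={A,C,F,G,H} → run C
t=22: ready={A,C,F,G,H} → run C
t=23: ready={A,C,F,G,H} → run C
t=24: ready={A,C,F,G,H} → run C
t=25: ready={A,C,F,G,H} → run C
t=26: ready={A,C,F,G,H} → run C
t=27: ready={A,C,F,G,H} → run C
t=28: ready={A,F,G,H} → run G
t=29: ready={A,F,G,H} → run G
t=30: ready={A,F,G,H} → run G
t=31: ready={A,F,G,H} → run G
t=32: ready={A,F,G,H} → run G
t=33: ready={A,F,H} → run F
t=34: ready={A,F,H} → run F
t=35: ready={A,F,H} → run F
t=36: ready={A,F,H} → run F
t=37: ready={A,H} → run H
t=38: ready={A,H} → run H
t=39: ready={A,H} → run H
t=40: ready={A,H} → run H
t=41: ready={A} → run A
t=42: ready={A} → run A
t=43: (idle)
t=44: (idle)
t=45: (idle)
t=46: (idle)
t=47: (idle)
t=48: (idle)
t=49: (idle)

completion order = D, E, B, C, G, F, H, A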